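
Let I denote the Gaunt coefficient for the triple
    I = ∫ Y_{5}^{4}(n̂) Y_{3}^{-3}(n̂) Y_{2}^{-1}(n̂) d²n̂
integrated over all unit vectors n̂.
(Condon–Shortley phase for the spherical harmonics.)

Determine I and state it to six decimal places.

Rules hold: Σm=0, L=10 even, 2≤2≤8.
N = 11·7·5 = 385
Δ = 6!·4!·0!/11! = 1/2310
Racah Σ t=3..3: t=3:−1/144 = -1/144
⇒ 3j(5 3 2; 0 0 0)² = 10/231, sgn -1
Racah Σ t=0..0: t=0:+1/4320 = 1/4320
⇒ 3j(5 3 2; 4 -3 -1)² = 2/55, sgn -1
4πI² = N·(3j₀)²·(3jₘ)² = 20/33
I = +1·√(0.606061/4π) = 0.21961050

0.219610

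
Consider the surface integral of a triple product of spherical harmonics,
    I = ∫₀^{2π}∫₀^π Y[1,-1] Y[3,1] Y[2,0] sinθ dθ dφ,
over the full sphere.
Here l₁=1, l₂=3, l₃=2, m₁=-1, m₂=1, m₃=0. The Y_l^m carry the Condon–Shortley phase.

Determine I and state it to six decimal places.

-0.202301

Rules hold: Σm=0, L=6 even, 2≤2≤4.
N = 3·7·5 = 105
Δ = 2!·0!·4!/7! = 1/105
Racah Σ t=1..1: t=1:−1/4 = -1/4
⇒ 3j(1 3 2; 0 0 0)² = 3/35, sgn -1
Racah Σ t=2..2: t=2:+1/8 = 1/8
⇒ 3j(1 3 2; -1 1 0)² = 2/35, sgn +1
4πI² = N·(3j₀)²·(3jₘ)² = 18/35
I = -1·√(0.514286/4π) = -0.20230066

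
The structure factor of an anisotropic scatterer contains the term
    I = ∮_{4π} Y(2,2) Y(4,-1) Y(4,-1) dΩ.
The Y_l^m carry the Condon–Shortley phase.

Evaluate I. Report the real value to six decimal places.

0.200662

Checks pass: Σm=0; 10 even; l₃=4∈[2,6].
(2·2+1)(2·4+1)(2·4+1) = 405
Δ: 2! 2! 6! / 11! → 1/13860
sum: t=0:+1/192 t=1:−1/36 t=2:+1/192 = -5/288
3j²(2 4 4; 0 0 0) = Δ·Π!·Σ² = 20/693  (sign -1)
sum: t=0:+1/144 = 1/144
3j²(2 4 4; 2 -1 -1) = Δ·Π!·Σ² = 10/231  (sign -1)
combine: 4πI² = 405·20/693·10/231 = 3000/5929
take √, sign +1: I = 0.20066192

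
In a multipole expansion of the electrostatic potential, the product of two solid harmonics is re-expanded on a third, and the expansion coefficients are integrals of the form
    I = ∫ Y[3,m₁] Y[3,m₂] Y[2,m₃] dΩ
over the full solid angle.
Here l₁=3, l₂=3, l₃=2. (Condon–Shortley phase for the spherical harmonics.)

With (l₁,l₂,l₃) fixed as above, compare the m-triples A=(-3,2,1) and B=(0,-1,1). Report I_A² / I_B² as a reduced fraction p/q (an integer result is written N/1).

25/2

Shared (l₁,l₂,l₃)=(3,3,2): N and (l;000)² cancel in I_A²/I_B².
A: Δ = 4!·2!·2!/9! = 1/3780; Racah Σ t=4..4: t=4:+1/48 = 1/48; ⇒ 3j(3 3 2; -3 2 1)² = 5/84, sgn -1
B: Δ = 4!·2!·2!/9! = 1/3780; Racah Σ t=1..2: t=1:−1/12 t=2:+1/8 = 1/24; ⇒ 3j(3 3 2; 0 -1 1)² = 1/210, sgn -1
I_A²/I_B² = (5/84)/(1/210) = 25/2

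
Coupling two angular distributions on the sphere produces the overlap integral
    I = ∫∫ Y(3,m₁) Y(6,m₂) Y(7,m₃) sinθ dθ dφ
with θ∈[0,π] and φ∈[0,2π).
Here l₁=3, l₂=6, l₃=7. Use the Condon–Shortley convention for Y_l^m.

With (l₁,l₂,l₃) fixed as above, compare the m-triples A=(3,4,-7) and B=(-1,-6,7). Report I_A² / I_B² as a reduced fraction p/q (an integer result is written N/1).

5/22

Shared (l₁,l₂,l₃)=(3,6,7): N and (l;000)² cancel in I_A²/I_B².
A: Δ = 2!·4!·10!/17! = 1/2042040; Racah Σ t=0..0: t=0:+1/174182400 = 1/174182400; ⇒ 3j(3 6 7; 3 4 -7)² = 1/136, sgn +1
B: Δ = 2!·4!·10!/17! = 1/2042040; Racah Σ t=0..0: t=0:+1/174182400 = 1/174182400; ⇒ 3j(3 6 7; -1 -6 7)² = 11/340, sgn +1
I_A²/I_B² = (1/136)/(11/340) = 5/22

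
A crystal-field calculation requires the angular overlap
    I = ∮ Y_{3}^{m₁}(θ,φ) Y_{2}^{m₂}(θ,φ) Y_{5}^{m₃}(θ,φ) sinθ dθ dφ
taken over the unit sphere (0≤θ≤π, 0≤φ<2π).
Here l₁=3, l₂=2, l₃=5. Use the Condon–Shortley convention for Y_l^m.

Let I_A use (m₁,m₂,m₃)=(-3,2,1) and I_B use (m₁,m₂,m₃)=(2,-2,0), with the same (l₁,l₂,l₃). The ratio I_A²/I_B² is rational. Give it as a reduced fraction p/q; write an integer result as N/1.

1/5

l's match ⇒ only the (l;m) 3-j factors differ between A and B.
A: triangle coeff Δ(3,2,5) = 1/2310; Σ_t [0,0]: t=0:+1/17280 = 1/17280; (3j)²=1/2310 [(3 2 5; -3 2 1)], sign=+1
B: triangle coeff Δ(3,2,5) = 1/2310; Σ_t [0,0]: t=0:+1/2880 = 1/2880; (3j)²=1/462 [(3 2 5; 2 -2 0)], sign=-1
I_A²/I_B² = (1/2310)/(1/462) = 1/5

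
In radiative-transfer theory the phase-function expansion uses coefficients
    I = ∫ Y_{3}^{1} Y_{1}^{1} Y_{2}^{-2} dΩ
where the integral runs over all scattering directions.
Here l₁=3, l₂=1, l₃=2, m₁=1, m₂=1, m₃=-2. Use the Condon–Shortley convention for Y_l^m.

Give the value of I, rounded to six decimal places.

-0.082589

m-sum 0 ✓  L=6 even ✓  2≤2≤4 ✓
Π(2lᵢ+1) = 7×3×5 = 105
triangle coeff Δ(3,1,2) = 1/105
Σ_t [1,1]: t=1:−1/4 = -1/4
(3j)²=3/35 [(3 1 2; 0 0 0)], sign=-1
Σ_t [2,2]: t=2:+1/48 = 1/48
(3j)²=1/105 [(3 1 2; 1 1 -2)], sign=+1
⇒ 4πI² = 3/35
I = (-1)√(3/35/(4π)) = -0.08258890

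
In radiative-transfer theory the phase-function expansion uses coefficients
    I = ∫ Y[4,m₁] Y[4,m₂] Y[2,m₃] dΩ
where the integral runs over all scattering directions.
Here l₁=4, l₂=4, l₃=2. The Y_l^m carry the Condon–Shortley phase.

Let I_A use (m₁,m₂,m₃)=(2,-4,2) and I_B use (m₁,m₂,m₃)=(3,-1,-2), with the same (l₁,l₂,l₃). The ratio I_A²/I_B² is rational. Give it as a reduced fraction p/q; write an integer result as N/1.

l's match ⇒ only the (l;m) 3-j factors differ between A and B.
A: triangle coeff Δ(4,4,2) = 1/13860; Σ_t [0,0]: t=0:+1/2880 = 1/2880; (3j)²=2/165 [(4 4 2; 2 -4 2)], sign=+1
B: triangle coeff Δ(4,4,2) = 1/13860; Σ_t [1,1]: t=1:−1/480 = -1/480; (3j)²=3/110 [(4 4 2; 3 -1 -2)], sign=-1
I_A²/I_B² = (2/165)/(3/110) = 4/9

4/9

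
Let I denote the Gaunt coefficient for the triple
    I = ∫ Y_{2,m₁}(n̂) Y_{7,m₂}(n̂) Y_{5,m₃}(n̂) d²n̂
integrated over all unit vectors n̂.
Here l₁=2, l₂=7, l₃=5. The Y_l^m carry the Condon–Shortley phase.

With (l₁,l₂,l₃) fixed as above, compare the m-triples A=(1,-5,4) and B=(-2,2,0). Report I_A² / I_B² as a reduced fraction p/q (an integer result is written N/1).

220/63

l's match ⇒ only the (l;m) 3-j factors differ between A and B.
A: triangle coeff Δ(2,7,5) = 1/15015; Σ_t [1,1]: t=1:−1/2177280 = -1/2177280; (3j)²=8/273 [(2 7 5; 1 -5 4)], sign=+1
B: triangle coeff Δ(2,7,5) = 1/15015; Σ_t [4,4]: t=4:+1/345600 = 1/345600; (3j)²=6/715 [(2 7 5; -2 2 0)], sign=-1
I_A²/I_B² = (8/273)/(6/715) = 220/63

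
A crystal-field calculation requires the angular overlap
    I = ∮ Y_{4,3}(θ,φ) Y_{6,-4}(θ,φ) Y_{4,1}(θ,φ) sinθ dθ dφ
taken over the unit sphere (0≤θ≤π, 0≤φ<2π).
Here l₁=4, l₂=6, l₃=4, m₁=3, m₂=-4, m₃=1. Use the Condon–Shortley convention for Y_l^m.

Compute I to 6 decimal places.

Checks pass: Σm=0; 14 even; l₃=4∈[2,10].
(2·4+1)(2·6+1)(2·4+1) = 1053
Δ: 6! 2! 6! / 15! → 1/1261260
sum: t=2:+1/4608 t=3:−1/1296 t=4:+1/4608 = -7/20736
3j²(4 6 4; 0 0 0) = Δ·Π!·Σ² = 20/1287  (sign -1)
sum: t=0:+1/34560 t=1:−1/28800 = -1/172800
3j²(4 6 4; 3 -4 1) = Δ·Π!·Σ² = 1/1430  (sign +1)
combine: 4πI² = 1053·20/1287·1/1430 = 18/1573
take √, sign -1: I = -0.03017637

-0.030176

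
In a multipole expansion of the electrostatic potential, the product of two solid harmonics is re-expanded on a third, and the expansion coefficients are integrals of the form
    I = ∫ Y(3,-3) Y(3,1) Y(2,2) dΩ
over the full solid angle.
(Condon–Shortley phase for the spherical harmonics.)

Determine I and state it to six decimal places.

0.132981

m-sum 0 ✓  L=8 even ✓  0≤2≤6 ✓
Π(2lᵢ+1) = 7×7×5 = 245
triangle coeff Δ(3,3,2) = 1/3780
Σ_t [1,3]: t=1:−1/24 t=2:+1/4 t=3:−1/24 = 1/6
(3j)²=4/105 [(3 3 2; 0 0 0)], sign=+1
Σ_t [4,4]: t=4:+1/96 = 1/96
(3j)²=1/42 [(3 3 2; -3 1 2)], sign=+1
⇒ 4πI² = 2/9
I = (+1)√(2/9/(4π)) = 0.13298076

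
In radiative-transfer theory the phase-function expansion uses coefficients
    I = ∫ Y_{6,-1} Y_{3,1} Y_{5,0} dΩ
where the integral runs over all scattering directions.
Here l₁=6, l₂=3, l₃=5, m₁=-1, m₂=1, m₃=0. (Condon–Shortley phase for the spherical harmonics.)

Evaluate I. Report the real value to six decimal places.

m-sum 0 ✓  L=14 even ✓  3≤5≤9 ✓
Π(2lᵢ+1) = 13×7×11 = 1001
triangle coeff Δ(6,3,5) = 1/675675
Σ_t [1,3]: t=1:−1/8640 t=2:+1/2304 t=3:−1/8640 = 7/34560
(3j)²=7/429 [(6 3 5; 0 0 0)], sign=-1
Σ_t [2,4]: t=2:+1/5760 t=3:−1/3456 t=4:+1/34560 = -1/11520
(3j)²=2/429 [(6 3 5; -1 1 0)], sign=+1
⇒ 4πI² = 98/1287
I = (-1)√(98/1287/(4π)) = -0.07784287

-0.077843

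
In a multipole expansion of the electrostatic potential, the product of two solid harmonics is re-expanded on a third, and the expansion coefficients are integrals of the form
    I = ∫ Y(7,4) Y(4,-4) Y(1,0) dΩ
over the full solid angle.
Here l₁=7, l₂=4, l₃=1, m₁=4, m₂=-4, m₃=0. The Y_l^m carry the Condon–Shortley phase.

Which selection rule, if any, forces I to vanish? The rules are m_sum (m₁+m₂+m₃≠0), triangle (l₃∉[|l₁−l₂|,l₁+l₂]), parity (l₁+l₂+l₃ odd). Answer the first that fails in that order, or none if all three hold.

m₁+m₂+m₃ = 4 − 4 + 0 = 0  ✓
triangle: |7−4|=3 ≤ l₃=1 ≤ 7+4=11  ✗
parity: l₁+l₂+l₃ = 12 is even

triangle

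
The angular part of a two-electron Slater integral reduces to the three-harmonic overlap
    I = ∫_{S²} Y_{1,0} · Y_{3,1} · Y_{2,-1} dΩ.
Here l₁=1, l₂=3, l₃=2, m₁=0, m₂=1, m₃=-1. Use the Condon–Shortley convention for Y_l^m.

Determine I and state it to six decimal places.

-0.233597

Checks pass: Σm=0; 6 even; l₃=2∈[2,4].
(2·1+1)(2·3+1)(2·2+1) = 105
Δ: 2! 0! 4! / 7! → 1/105
sum: t=1:−1/4 = -1/4
3j²(1 3 2; 0 0 0) = Δ·Π!·Σ² = 3/35  (sign -1)
sum: t=1:−1/6 = -1/6
3j²(1 3 2; 0 1 -1) = Δ·Π!·Σ² = 8/105  (sign +1)
combine: 4πI² = 105·3/35·8/105 = 24/35
take √, sign -1: I = -0.23359668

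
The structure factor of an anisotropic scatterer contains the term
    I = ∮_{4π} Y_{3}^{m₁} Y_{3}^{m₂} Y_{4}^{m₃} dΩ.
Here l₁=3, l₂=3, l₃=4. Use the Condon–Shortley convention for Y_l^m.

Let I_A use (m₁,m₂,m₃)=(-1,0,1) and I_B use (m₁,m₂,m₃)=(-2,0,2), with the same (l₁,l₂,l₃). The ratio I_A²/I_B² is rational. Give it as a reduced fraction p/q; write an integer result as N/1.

l's match ⇒ only the (l;m) 3-j factors differ between A and B.
A: triangle coeff Δ(3,3,4) = 1/34650; Σ_t [0,2]: t=0:+1/288 t=1:−1/24 t=2:+1/48 = -5/288; (3j)²=5/462 [(3 3 4; -1 0 1)], sign=+1
B: triangle coeff Δ(3,3,4) = 1/34650; Σ_t [1,2]: t=1:−1/96 t=2:+1/72 = 1/288; (3j)²=1/462 [(3 3 4; -2 0 2)], sign=+1
I_A²/I_B² = (5/462)/(1/462) = 5/1

5/1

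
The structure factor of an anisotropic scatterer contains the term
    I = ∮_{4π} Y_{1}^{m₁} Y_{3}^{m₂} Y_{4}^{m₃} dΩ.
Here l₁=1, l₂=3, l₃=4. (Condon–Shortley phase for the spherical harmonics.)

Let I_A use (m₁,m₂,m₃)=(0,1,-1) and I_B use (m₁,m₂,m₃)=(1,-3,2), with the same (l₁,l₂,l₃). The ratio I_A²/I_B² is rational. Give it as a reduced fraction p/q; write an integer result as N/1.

15/1

Same 1,3,4: normalisation and zero-m 3j drop out of the ratio.
A: Δ: 0! 2! 6! / 9! → 1/252; sum: t=0:+1/48 = 1/48; 3j²(1 3 4; 0 1 -1) = Δ·Π!·Σ² = 5/84  (sign -1)
B: Δ: 0! 2! 6! / 9! → 1/252; sum: t=0:+1/1440 = 1/1440; 3j²(1 3 4; 1 -3 2) = Δ·Π!·Σ² = 1/252  (sign +1)
I_A²/I_B² = (5/84)/(1/252) = 15/1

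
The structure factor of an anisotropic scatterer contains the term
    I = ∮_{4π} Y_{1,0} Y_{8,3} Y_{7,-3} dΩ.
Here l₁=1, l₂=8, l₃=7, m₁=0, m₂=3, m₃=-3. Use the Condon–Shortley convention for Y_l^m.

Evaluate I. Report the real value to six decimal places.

-0.226917

Checks pass: Σm=0; 16 even; l₃=7∈[7,9].
(2·1+1)(2·8+1)(2·7+1) = 765
Δ: 2! 0! 14! / 17! → 1/2040
sum: t=1:−1/25401600 = -1/25401600
3j²(1 8 7; 0 0 0) = Δ·Π!·Σ² = 8/255  (sign +1)
sum: t=1:−1/87091200 = -1/87091200
3j²(1 8 7; 0 3 -3) = Δ·Π!·Σ² = 11/408  (sign -1)
combine: 4πI² = 765·8/255·11/408 = 11/17
take √, sign -1: I = -0.22691696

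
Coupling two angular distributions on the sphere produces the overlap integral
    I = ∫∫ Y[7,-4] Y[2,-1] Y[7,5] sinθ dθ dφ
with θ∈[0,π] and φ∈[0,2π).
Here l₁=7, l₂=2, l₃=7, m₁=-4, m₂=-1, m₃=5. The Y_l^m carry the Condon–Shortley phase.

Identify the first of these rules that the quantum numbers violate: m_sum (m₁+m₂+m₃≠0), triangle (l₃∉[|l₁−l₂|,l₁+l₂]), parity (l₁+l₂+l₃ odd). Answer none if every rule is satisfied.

none

m₁+m₂+m₃ = -4 − 1 + 5 = 0  ✓
triangle: |7−2|=5 ≤ l₃=7 ≤ 7+2=9  ✓
parity: l₁+l₂+l₃ = 16 is even  ✓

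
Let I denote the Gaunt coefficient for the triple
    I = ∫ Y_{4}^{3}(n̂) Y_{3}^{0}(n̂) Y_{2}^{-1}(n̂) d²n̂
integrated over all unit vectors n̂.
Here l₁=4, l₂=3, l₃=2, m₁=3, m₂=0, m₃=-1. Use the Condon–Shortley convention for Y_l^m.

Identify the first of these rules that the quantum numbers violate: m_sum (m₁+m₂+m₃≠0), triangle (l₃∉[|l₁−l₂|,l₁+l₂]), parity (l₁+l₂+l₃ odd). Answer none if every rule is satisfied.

azimuthal sum: 3 + 0 − 1 = 2  ✗
1 ≤ 2 ≤ 7 (triangle on l)
L = 4 + 3 + 2 = 9 (odd)

m_sum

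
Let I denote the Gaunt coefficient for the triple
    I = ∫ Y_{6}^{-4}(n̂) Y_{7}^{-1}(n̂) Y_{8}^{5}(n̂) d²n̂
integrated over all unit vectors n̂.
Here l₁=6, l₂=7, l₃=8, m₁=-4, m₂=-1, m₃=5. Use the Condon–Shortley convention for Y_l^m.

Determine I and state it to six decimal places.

L=21 odd ⇒ parity kills the (l;000) factor ⇒ I = 0

0.000000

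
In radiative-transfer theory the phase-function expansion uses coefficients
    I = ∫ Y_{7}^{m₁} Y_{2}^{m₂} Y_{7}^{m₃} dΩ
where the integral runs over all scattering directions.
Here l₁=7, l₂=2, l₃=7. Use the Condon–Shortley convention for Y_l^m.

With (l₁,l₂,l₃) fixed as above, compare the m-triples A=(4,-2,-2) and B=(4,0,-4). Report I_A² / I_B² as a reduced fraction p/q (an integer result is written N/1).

825/16

l's match ⇒ only the (l;m) 3-j factors differ between A and B.
A: triangle coeff Δ(7,2,7) = 1/185640; Σ_t [0,0]: t=0:+1/8709120 = 1/8709120; (3j)²=55/3094 [(7 2 7; 4 -2 -2)], sign=-1
B: triangle coeff Δ(7,2,7) = 1/185640; Σ_t [0,2]: t=0:+1/8709120 t=1:−1/7257600 t=2:+1/159667200 = -1/59875200; (3j)²=8/23205 [(7 2 7; 4 0 -4)], sign=+1
I_A²/I_B² = (55/3094)/(8/23205) = 825/16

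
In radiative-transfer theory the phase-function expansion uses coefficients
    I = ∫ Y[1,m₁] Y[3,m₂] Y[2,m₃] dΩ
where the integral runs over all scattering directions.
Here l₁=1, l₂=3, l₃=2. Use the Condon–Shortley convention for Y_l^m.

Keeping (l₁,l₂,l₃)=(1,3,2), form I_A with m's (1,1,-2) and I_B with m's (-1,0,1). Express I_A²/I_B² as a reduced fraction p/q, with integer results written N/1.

1/3

l's match ⇒ only the (l;m) 3-j factors differ between A and B.
A: triangle coeff Δ(1,3,2) = 1/105; Σ_t [0,0]: t=0:+1/48 = 1/48; (3j)²=1/105 [(1 3 2; 1 1 -2)], sign=+1
B: triangle coeff Δ(1,3,2) = 1/105; Σ_t [2,2]: t=2:+1/12 = 1/12; (3j)²=1/35 [(1 3 2; -1 0 1)], sign=-1
I_A²/I_B² = (1/105)/(1/35) = 1/3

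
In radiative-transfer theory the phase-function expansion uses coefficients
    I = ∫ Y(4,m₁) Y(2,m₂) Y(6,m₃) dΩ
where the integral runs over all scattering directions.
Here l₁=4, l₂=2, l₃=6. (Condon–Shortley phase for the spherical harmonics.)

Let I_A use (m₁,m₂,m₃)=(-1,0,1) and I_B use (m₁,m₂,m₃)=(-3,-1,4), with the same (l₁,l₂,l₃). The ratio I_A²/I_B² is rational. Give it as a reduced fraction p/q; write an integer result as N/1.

7/8

l's match ⇒ only the (l;m) 3-j factors differ between A and B.
A: triangle coeff Δ(4,2,6) = 1/6435; Σ_t [0,0]: t=0:+1/2880 = 1/2880; (3j)²=14/429 [(4 2 6; -1 0 1)], sign=-1
B: triangle coeff Δ(4,2,6) = 1/6435; Σ_t [0,0]: t=0:+1/30240 = 1/30240; (3j)²=16/429 [(4 2 6; -3 -1 4)], sign=+1
I_A²/I_B² = (14/429)/(16/429) = 7/8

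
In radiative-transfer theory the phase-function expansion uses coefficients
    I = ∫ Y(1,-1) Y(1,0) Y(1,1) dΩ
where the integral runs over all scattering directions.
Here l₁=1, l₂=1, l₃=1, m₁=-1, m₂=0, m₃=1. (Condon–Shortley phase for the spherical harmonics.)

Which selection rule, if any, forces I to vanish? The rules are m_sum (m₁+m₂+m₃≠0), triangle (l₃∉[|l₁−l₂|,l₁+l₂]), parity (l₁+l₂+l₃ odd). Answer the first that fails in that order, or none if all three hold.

Σmᵢ = 0  ✓
l₃∈[|l₁−l₂|,l₁+l₂]=[0,2], have l₃=1  ✓
Σlᵢ = 3 ⇒ odd  ✗

parity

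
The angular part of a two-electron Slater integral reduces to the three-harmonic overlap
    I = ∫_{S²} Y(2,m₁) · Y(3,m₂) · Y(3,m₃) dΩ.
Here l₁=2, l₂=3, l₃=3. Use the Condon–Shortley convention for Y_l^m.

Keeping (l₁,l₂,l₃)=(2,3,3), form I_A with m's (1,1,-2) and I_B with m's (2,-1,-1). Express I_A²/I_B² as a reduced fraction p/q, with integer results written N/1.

l's match ⇒ only the (l;m) 3-j factors differ between A and B.
A: triangle coeff Δ(2,3,3) = 1/3780; Σ_t [0,1]: t=0:+1/48 t=1:−1/12 = -1/16; (3j)²=1/28 [(2 3 3; 1 1 -2)], sign=+1
B: triangle coeff Δ(2,3,3) = 1/3780; Σ_t [0,0]: t=0:+1/16 = 1/16; (3j)²=2/35 [(2 3 3; 2 -1 -1)], sign=+1
I_A²/I_B² = (1/28)/(2/35) = 5/8

5/8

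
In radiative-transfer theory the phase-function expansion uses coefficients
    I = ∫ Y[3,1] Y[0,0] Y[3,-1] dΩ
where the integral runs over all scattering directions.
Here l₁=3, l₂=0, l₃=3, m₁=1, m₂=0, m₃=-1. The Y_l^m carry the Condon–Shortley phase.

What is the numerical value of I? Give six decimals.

-0.282095

Checks pass: Σm=0; 6 even; l₃=3∈[3,3].
(2·3+1)(2·0+1)(2·3+1) = 49
Δ: 0! 6! 0! / 7! → 1/7
sum: t=0:+1/36 = 1/36
3j²(3 0 3; 0 0 0) = Δ·Π!·Σ² = 1/7  (sign -1)
sum: t=0:+1/48 = 1/48
3j²(3 0 3; 1 0 -1) = Δ·Π!·Σ² = 1/7  (sign +1)
combine: 4πI² = 49·1/7·1/7 = 1/1
take √, sign -1: I = -0.28209479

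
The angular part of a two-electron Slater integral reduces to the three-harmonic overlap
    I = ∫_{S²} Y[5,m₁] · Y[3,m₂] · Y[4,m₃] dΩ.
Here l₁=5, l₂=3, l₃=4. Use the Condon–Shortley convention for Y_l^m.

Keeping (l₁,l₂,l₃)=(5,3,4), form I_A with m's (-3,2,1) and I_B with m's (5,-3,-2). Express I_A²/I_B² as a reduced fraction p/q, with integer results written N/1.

Shared (l₁,l₂,l₃)=(5,3,4): N and (l;000)² cancel in I_A²/I_B².
A: Δ = 4!·6!·2!/13! = 1/180180; Racah Σ t=3..4: t=3:−1/1440 t=4:+1/1152 = 1/5760; ⇒ 3j(5 3 4; -3 2 1)² = 1/858, sgn -1
B: Δ = 4!·6!·2!/13! = 1/180180; Racah Σ t=0..0: t=0:+1/34560 = 1/34560; ⇒ 3j(5 3 4; 5 -3 -2)² = 5/286, sgn +1
I_A²/I_B² = (1/858)/(5/286) = 1/15

1/15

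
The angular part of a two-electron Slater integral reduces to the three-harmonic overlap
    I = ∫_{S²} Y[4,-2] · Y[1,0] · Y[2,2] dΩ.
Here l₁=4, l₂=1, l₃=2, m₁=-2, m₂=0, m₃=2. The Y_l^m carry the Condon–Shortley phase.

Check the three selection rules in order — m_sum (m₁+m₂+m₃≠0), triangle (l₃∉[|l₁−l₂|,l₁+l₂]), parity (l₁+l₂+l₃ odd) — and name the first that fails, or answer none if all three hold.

Σmᵢ = 0  ✓
l₃∈[|l₁−l₂|,l₁+l₂]=[3,5], have l₃=2  ✗
Σlᵢ = 7 ⇒ odd

triangle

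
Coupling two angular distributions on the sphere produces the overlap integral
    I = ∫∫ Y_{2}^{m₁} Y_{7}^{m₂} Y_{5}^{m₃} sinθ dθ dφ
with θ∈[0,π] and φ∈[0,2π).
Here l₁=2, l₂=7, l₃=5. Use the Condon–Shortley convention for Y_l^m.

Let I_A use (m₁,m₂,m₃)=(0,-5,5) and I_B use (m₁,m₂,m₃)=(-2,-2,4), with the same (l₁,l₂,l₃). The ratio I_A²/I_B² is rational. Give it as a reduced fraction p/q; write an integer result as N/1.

Shared (l₁,l₂,l₃)=(2,7,5): N and (l;000)² cancel in I_A²/I_B².
A: Δ = 4!·0!·10!/15! = 1/15015; Racah Σ t=2..2: t=2:+1/14515200 = 1/14515200; ⇒ 3j(2 7 5; 0 -5 5)² = 2/455, sgn +1
B: Δ = 4!·0!·10!/15! = 1/15015; Racah Σ t=4..4: t=4:+1/8709120 = 1/8709120; ⇒ 3j(2 7 5; -2 -2 4)² = 1/3003, sgn -1
I_A²/I_B² = (2/455)/(1/3003) = 66/5

66/5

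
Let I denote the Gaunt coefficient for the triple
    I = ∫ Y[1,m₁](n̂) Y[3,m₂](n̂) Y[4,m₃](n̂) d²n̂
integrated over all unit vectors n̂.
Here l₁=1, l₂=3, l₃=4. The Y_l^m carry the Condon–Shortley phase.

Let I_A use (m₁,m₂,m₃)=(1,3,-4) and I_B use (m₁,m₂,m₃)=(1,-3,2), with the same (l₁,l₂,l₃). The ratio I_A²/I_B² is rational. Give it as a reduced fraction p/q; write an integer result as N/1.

Same 1,3,4: normalisation and zero-m 3j drop out of the ratio.
A: Δ: 0! 2! 6! / 9! → 1/252; sum: t=0:+1/1440 = 1/1440; 3j²(1 3 4; 1 3 -4) = Δ·Π!·Σ² = 1/9  (sign +1)
B: Δ: 0! 2! 6! / 9! → 1/252; sum: t=0:+1/1440 = 1/1440; 3j²(1 3 4; 1 -3 2) = Δ·Π!·Σ² = 1/252  (sign +1)
I_A²/I_B² = (1/9)/(1/252) = 28/1

28/1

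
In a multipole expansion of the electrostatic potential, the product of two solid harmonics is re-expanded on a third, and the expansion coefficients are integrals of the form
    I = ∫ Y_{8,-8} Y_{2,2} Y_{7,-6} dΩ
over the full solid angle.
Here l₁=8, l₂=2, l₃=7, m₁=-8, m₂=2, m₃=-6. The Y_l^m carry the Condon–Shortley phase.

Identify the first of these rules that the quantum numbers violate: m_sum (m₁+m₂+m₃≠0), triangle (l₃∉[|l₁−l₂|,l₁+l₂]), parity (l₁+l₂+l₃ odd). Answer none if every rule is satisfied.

m_sum

azimuthal sum: -8 + 2 − 6 = -12  ✗
6 ≤ 7 ≤ 10 (triangle on l)
L = 8 + 2 + 7 = 17 (odd)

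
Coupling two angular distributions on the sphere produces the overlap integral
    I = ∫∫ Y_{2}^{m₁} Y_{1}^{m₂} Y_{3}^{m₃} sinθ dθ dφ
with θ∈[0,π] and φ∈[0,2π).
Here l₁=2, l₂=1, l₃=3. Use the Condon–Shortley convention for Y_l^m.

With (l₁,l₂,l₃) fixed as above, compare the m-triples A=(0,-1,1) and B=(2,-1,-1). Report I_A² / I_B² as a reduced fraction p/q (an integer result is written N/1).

6/1

Same 2,1,3: normalisation and zero-m 3j drop out of the ratio.
A: Δ: 0! 4! 2! / 7! → 1/105; sum: t=0:+1/8 = 1/8; 3j²(2 1 3; 0 -1 1) = Δ·Π!·Σ² = 2/35  (sign +1)
B: Δ: 0! 4! 2! / 7! → 1/105; sum: t=0:+1/48 = 1/48; 3j²(2 1 3; 2 -1 -1) = Δ·Π!·Σ² = 1/105  (sign +1)
I_A²/I_B² = (2/35)/(1/105) = 6/1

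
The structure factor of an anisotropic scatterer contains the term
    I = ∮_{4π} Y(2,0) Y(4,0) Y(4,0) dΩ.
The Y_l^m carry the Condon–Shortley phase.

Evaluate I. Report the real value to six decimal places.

0.163840

m-sum 0 ✓  L=10 even ✓  2≤4≤6 ✓
Π(2lᵢ+1) = 5×9×9 = 405
triangle coeff Δ(2,4,4) = 1/13860
Σ_t [0,2]: t=0:+1/192 t=1:−1/36 t=2:+1/192 = -5/288
(3j)²=20/693 [(2 4 4; 0 0 0)], sign=-1
(m-triple is (0,0,0) — same symbol as above.)
⇒ 4πI² = 2000/5929
I = (+1)√(2000/5929/(4π)) = 0.16383977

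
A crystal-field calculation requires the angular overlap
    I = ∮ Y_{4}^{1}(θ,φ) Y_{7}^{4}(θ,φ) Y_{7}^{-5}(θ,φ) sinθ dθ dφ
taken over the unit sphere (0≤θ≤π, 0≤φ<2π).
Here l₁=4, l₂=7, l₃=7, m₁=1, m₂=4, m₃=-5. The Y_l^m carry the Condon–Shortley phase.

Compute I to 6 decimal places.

m-sum 0 ✓  L=18 even ✓  3≤7≤11 ✓
Π(2lᵢ+1) = 9×15×15 = 2025
triangle coeff Δ(4,7,7) = 1/58198140
Σ_t [0,4]: t=0:+1/17418240 t=1:−1/622080 t=2:+1/230400 t=3:−1/622080 t=4:+1/17418240 = 1/806400
(3j)²=2268/230945 [(4 7 7; 0 0 0)], sign=-1
Σ_t [1,3]: t=1:−1/87091200 t=2:+1/8709120 t=3:−1/11612160 = 1/58060800
(3j)²=99/117572 [(4 7 7; 1 4 -5)], sign=+1
⇒ 4πI² = 295245/17631601
I = (-1)√(295245/17631601/(4π)) = -0.03650400

-0.036504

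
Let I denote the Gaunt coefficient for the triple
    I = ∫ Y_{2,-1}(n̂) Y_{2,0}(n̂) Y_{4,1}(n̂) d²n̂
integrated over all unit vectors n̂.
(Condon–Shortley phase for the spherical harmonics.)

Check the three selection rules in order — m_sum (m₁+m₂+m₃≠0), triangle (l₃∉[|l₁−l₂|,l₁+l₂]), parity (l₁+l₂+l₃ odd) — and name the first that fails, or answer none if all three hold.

none

azimuthal sum: -1 + 0 + 1 = 0  ✓
0 ≤ 4 ≤ 4 (triangle on l)  ✓
L = 2 + 2 + 4 = 8 (even)  ✓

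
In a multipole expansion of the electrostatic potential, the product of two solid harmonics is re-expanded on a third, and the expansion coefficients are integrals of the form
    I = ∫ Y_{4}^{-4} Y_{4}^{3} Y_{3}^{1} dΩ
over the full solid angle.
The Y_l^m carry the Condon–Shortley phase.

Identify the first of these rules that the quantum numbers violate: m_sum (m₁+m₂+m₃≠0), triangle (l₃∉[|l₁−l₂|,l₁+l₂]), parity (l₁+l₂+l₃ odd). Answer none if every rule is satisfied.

Σmᵢ = 0  ✓
l₃∈[|l₁−l₂|,l₁+l₂]=[0,8], have l₃=3  ✓
Σlᵢ = 11 ⇒ odd  ✗

parity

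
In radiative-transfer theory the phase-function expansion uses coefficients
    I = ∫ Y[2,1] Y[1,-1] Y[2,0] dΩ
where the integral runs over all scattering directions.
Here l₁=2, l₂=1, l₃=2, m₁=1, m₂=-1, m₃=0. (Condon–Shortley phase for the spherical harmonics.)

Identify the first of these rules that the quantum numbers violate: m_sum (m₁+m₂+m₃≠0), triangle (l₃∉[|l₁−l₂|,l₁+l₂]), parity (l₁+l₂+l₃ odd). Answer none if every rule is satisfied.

m₁+m₂+m₃ = 1 − 1 + 0 = 0  ✓
triangle: |2−1|=1 ≤ l₃=2 ≤ 2+1=3  ✓
parity: l₁+l₂+l₃ = 5 is odd  ✗

parity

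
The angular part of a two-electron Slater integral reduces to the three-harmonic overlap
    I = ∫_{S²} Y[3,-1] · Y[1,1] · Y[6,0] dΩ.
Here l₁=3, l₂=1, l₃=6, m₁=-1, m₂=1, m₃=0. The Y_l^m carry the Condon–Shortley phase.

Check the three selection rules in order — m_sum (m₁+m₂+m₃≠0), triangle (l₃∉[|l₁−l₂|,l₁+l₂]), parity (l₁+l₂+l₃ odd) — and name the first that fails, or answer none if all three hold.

Σmᵢ = 0  ✓
l₃∈[|l₁−l₂|,l₁+l₂]=[2,4], have l₃=6  ✗
Σlᵢ = 10 ⇒ even

triangle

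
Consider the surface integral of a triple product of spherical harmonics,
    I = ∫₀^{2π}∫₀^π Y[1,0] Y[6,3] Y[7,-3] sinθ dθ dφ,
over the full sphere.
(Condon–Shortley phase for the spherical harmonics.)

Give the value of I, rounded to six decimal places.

-0.221293

Rules hold: Σm=0, L=14 even, 5≤7≤7.
N = 3·13·15 = 585
Δ = 0!·2!·12!/15! = 1/1365
Racah Σ t=0..0: t=0:+1/518400 = 1/518400
⇒ 3j(1 6 7; 0 0 0)² = 7/195, sgn -1
Racah Σ t=0..0: t=0:+1/2177280 = 1/2177280
⇒ 3j(1 6 7; 0 3 -3)² = 8/273, sgn +1
4πI² = N·(3j₀)²·(3jₘ)² = 8/13
I = -1·√(0.615385/4π) = -0.22129336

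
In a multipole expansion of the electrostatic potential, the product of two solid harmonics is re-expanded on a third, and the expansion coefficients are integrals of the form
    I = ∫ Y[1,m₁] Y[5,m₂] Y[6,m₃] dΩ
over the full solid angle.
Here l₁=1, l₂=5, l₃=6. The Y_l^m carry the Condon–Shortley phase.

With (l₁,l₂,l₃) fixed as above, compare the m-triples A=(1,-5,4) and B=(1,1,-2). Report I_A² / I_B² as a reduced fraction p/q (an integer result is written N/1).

l's match ⇒ only the (l;m) 3-j factors differ between A and B.
A: triangle coeff Δ(1,5,6) = 1/858; Σ_t [0,0]: t=0:+1/7257600 = 1/7257600; (3j)²=1/858 [(1 5 6; 1 -5 4)], sign=+1
B: triangle coeff Δ(1,5,6) = 1/858; Σ_t [0,0]: t=0:+1/34560 = 1/34560; (3j)²=14/429 [(1 5 6; 1 1 -2)], sign=+1
I_A²/I_B² = (1/858)/(14/429) = 1/28

1/28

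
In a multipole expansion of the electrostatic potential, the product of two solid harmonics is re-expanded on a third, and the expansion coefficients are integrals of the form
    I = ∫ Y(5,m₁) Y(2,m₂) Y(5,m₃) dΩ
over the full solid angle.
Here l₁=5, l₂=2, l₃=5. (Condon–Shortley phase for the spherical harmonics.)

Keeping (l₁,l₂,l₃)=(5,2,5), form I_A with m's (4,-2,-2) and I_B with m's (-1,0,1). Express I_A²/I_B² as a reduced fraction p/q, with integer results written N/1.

Shared (l₁,l₂,l₃)=(5,2,5): N and (l;000)² cancel in I_A²/I_B².
A: Δ = 2!·8!·2!/13! = 1/38610; Racah Σ t=0..0: t=0:+1/20160 = 1/20160; ⇒ 3j(5 2 5; 4 -2 -2)² = 12/715, sgn -1
B: Δ = 2!·8!·2!/13! = 1/38610; Racah Σ t=0..2: t=0:+1/5760 t=1:−1/720 t=2:+1/2304 = -1/1280; ⇒ 3j(5 2 5; -1 0 1)² = 27/1430, sgn -1
I_A²/I_B² = (12/715)/(27/1430) = 8/9

8/9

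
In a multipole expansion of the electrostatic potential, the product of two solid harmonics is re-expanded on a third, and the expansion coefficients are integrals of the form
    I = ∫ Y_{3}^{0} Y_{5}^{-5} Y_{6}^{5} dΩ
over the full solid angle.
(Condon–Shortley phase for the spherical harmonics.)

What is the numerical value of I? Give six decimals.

0.207001

m-sum 0 ✓  L=14 even ✓  2≤6≤8 ✓
Π(2lᵢ+1) = 7×11×13 = 1001
triangle coeff Δ(3,5,6) = 1/675675
Σ_t [0,2]: t=0:+1/8640 t=1:−1/2304 t=2:+1/8640 = -7/34560
(3j)²=7/429 [(3 5 6; 0 0 0)], sign=-1
Σ_t [0,0]: t=0:+1/483840 = 1/483840
(3j)²=3/91 [(3 5 6; 0 -5 5)], sign=-1
⇒ 4πI² = 7/13
I = (+1)√(7/13/(4π)) = 0.20700098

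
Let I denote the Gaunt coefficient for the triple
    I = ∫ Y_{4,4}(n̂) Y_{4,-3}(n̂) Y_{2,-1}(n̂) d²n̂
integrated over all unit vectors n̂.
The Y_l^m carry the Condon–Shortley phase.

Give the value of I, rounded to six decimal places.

Checks pass: Σm=0; 10 even; l₃=2∈[0,8].
(2·4+1)(2·4+1)(2·2+1) = 405
Δ: 6! 2! 2! / 11! → 1/13860
sum: t=2:+1/192 t=3:−1/36 t=4:+1/192 = -5/288
3j²(4 4 2; 0 0 0) = Δ·Π!·Σ² = 20/693  (sign -1)
sum: t=0:+1/1440 = 1/1440
3j²(4 4 2; 4 -3 -1) = Δ·Π!·Σ² = 7/165  (sign -1)
combine: 4πI² = 405·20/693·7/165 = 60/121
take √, sign +1: I = 0.19864517

0.198645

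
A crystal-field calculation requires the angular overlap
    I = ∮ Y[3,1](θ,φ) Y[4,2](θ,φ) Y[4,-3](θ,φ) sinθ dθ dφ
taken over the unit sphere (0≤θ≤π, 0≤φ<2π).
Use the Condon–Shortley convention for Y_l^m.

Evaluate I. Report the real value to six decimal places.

l₁+l₂+l₃=11 is odd: 3j(l;000)=0 ⇒ I=0

0.000000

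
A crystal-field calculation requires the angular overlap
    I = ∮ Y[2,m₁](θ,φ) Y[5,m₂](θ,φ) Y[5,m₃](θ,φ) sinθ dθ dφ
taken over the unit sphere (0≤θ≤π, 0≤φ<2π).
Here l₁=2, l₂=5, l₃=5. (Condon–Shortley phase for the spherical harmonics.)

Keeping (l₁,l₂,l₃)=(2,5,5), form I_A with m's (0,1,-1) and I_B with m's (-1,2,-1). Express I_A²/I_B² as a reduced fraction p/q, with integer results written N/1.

l's match ⇒ only the (l;m) 3-j factors differ between A and B.
A: triangle coeff Δ(2,5,5) = 1/38610; Σ_t [0,2]: t=0:+1/5760 t=1:−1/720 t=2:+1/2304 = -1/1280; (3j)²=27/1430 [(2 5 5; 0 1 -1)], sign=-1
B: triangle coeff Δ(2,5,5) = 1/38610; Σ_t [1,2]: t=1:−1/2880 t=2:+1/1440 = 1/2880; (3j)²=7/715 [(2 5 5; -1 2 -1)], sign=+1
I_A²/I_B² = (27/1430)/(7/715) = 27/14

27/14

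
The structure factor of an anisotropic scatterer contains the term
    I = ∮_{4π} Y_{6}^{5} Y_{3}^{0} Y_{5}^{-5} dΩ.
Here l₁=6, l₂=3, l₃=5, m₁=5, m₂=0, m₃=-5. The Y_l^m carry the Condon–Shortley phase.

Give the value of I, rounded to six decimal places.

Checks pass: Σm=0; 14 even; l₃=5∈[3,9].
(2·6+1)(2·3+1)(2·5+1) = 1001
Δ: 4! 8! 2! / 15! → 1/675675
sum: t=1:−1/8640 t=2:+1/2304 t=3:−1/8640 = 7/34560
3j²(6 3 5; 0 0 0) = Δ·Π!·Σ² = 7/429  (sign -1)
sum: t=1:−1/483840 = -1/483840
3j²(6 3 5; 5 0 -5) = Δ·Π!·Σ² = 3/91  (sign -1)
combine: 4πI² = 1001·7/429·3/91 = 7/13
take √, sign +1: I = 0.20700098

0.207001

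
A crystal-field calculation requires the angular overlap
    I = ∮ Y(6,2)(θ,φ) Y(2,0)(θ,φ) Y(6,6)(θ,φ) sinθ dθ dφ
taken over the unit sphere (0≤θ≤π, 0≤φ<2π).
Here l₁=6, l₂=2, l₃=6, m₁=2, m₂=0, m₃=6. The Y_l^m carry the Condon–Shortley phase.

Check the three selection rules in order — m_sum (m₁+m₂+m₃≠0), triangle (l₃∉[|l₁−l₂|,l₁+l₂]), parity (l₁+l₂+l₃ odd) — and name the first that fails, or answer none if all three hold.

m_sum

Σmᵢ = 8  ✗
l₃∈[|l₁−l₂|,l₁+l₂]=[4,8], have l₃=6
Σlᵢ = 14 ⇒ even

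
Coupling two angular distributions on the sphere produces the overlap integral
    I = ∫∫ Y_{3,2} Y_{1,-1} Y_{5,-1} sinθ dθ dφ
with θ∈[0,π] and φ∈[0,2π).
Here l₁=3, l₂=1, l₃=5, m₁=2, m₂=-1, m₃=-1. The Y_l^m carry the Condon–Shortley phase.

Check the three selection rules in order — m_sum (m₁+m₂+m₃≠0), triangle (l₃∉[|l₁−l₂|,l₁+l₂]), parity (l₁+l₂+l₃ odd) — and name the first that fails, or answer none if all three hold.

m₁+m₂+m₃ = 2 − 1 − 1 = 0  ✓
triangle: |3−1|=2 ≤ l₃=5 ≤ 3+1=4  ✗
parity: l₁+l₂+l₃ = 9 is odd

triangle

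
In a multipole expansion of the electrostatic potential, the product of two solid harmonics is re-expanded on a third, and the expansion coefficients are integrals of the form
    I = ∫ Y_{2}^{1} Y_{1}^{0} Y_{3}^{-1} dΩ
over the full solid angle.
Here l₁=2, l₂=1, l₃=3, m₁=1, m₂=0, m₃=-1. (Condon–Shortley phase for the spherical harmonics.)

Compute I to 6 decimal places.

m-sum 0 ✓  L=6 even ✓  1≤3≤3 ✓
Π(2lᵢ+1) = 5×3×7 = 105
triangle coeff Δ(2,1,3) = 1/105
Σ_t [0,0]: t=0:+1/4 = 1/4
(3j)²=3/35 [(2 1 3; 0 0 0)], sign=-1
Σ_t [0,0]: t=0:+1/6 = 1/6
(3j)²=8/105 [(2 1 3; 1 0 -1)], sign=+1
⇒ 4πI² = 24/35
I = (-1)√(24/35/(4π)) = -0.23359668

-0.233597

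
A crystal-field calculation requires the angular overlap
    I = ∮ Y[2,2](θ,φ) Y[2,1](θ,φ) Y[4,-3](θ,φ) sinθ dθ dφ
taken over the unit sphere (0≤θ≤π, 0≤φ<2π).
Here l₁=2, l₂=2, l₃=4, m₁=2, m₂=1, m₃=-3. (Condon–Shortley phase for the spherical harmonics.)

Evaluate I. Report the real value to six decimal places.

-0.238414

Checks pass: Σm=0; 8 even; l₃=4∈[0,4].
(2·2+1)(2·2+1)(2·4+1) = 225
Δ: 0! 4! 4! / 9! → 1/630
sum: t=0:+1/16 = 1/16
3j²(2 2 4; 0 0 0) = Δ·Π!·Σ² = 2/35  (sign +1)
sum: t=0:+1/144 = 1/144
3j²(2 2 4; 2 1 -3) = Δ·Π!·Σ² = 1/18  (sign -1)
combine: 4πI² = 225·2/35·1/18 = 5/7
take √, sign -1: I = -0.23841361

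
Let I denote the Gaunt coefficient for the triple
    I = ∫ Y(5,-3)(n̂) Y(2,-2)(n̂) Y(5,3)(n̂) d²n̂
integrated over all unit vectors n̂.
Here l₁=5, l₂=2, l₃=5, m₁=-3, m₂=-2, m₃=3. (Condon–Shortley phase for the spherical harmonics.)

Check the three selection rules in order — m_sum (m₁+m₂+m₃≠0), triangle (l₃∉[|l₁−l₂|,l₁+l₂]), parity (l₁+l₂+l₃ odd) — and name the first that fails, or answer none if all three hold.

azimuthal sum: -3 − 2 + 3 = -2  ✗
3 ≤ 5 ≤ 7 (triangle on l)
L = 5 + 2 + 5 = 12 (even)

m_sum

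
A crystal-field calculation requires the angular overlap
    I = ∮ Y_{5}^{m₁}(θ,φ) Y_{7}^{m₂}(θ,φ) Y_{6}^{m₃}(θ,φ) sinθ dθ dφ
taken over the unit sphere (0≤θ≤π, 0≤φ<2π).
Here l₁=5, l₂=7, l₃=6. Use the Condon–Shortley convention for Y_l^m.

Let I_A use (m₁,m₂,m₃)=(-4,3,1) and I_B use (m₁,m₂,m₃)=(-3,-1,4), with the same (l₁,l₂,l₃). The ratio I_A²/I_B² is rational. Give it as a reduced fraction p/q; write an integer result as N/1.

Same 5,7,6: normalisation and zero-m 3j drop out of the ratio.
A: Δ: 6! 4! 8! / 19! → 1/174594420; sum: t=5:−1/2073600 t=6:+1/2488320 = -1/12441600; 3j²(5 7 6; -4 3 1) = Δ·Π!·Σ² = 98/138567  (sign +1)
B: Δ: 6! 4! 8! / 19! → 1/174594420; sum: t=4:+1/1658880 t=5:−1/3628800 t=6:+1/116121600 = 13/38707200; 3j²(5 7 6; -3 -1 4) = Δ·Π!·Σ² = 39/3553  (sign +1)
I_A²/I_B² = (98/138567)/(39/3553) = 98/1521

98/1521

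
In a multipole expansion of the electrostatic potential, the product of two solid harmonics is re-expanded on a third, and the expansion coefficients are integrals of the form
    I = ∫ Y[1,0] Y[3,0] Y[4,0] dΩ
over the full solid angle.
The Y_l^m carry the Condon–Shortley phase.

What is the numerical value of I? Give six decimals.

0.246233

m-sum 0 ✓  L=8 even ✓  2≤4≤4 ✓
Π(2lᵢ+1) = 3×7×9 = 189
triangle coeff Δ(1,3,4) = 1/252
Σ_t [0,0]: t=0:+1/36 = 1/36
(3j)²=4/63 [(1 3 4; 0 0 0)], sign=+1
(m-triple is (0,0,0) — same symbol as above.)
⇒ 4πI² = 16/21
I = (+1)√(16/21/(4π)) = 0.24623252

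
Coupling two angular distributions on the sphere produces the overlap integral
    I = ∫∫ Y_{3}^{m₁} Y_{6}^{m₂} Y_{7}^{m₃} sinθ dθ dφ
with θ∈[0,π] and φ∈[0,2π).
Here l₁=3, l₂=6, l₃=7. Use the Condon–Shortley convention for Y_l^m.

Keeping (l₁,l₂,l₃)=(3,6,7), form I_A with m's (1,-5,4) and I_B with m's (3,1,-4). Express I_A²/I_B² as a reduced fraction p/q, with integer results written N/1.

1859/2250

l's match ⇒ only the (l;m) 3-j factors differ between A and B.
A: triangle coeff Δ(3,6,7) = 1/2042040; Σ_t [0,1]: t=0:+1/2903040 t=1:−1/21772800 = 13/43545600; (3j)²=143/7140 [(3 6 7; 1 -5 4)], sign=-1
B: triangle coeff Δ(3,6,7) = 1/2042040; Σ_t [0,0]: t=0:+1/1451520 = 1/1451520; (3j)²=75/3094 [(3 6 7; 3 1 -4)], sign=-1
I_A²/I_B² = (143/7140)/(75/3094) = 1859/2250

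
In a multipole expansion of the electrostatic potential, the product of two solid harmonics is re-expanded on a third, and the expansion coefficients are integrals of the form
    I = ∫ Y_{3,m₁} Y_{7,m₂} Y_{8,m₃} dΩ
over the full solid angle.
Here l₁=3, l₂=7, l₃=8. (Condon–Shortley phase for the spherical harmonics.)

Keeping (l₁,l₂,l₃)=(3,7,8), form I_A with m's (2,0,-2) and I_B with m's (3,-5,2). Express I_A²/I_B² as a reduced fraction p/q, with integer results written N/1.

175/99

Shared (l₁,l₂,l₃)=(3,7,8): N and (l;000)² cancel in I_A²/I_B².
A: Δ = 2!·4!·12!/19! = 1/5290740; Racah Σ t=0..1: t=0:+1/7257600 t=1:−1/12441600 = 1/17418240; ⇒ 3j(3 7 8; 2 0 -2)² = 125/25194, sgn +1
B: Δ = 2!·4!·12!/19! = 1/5290740; Racah Σ t=0..0: t=0:+1/348364800 = 1/348364800; ⇒ 3j(3 7 8; 3 -5 2)² = 165/58786, sgn +1
I_A²/I_B² = (125/25194)/(165/58786) = 175/99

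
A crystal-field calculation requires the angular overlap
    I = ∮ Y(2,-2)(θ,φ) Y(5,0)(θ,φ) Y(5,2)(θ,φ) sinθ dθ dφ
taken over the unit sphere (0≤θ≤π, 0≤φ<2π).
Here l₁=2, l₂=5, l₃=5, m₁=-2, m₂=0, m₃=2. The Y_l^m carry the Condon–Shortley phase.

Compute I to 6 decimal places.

Rules hold: Σm=0, L=12 even, 3≤5≤7.
N = 5·11·11 = 605
Δ = 2!·2!·8!/13! = 1/38610
Racah Σ t=0..2: t=0:+1/2880 t=1:−1/576 t=2:+1/2880 = -1/960
⇒ 3j(2 5 5; 0 0 0)² = 10/429, sgn +1
Racah Σ t=2..2: t=2:+1/2880 = 1/2880
⇒ 3j(2 5 5; -2 0 2)² = 14/429, sgn -1
4πI² = N·(3j₀)²·(3jₘ)² = 700/1521
I = -1·√(0.460224/4π) = -0.19137248

-0.191372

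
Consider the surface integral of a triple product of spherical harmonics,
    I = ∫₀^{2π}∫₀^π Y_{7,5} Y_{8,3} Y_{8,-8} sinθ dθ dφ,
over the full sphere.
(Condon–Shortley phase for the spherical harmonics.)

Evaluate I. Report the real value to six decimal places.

0.000000

l₁+l₂+l₃=23 is odd: 3j(l;000)=0 ⇒ I=0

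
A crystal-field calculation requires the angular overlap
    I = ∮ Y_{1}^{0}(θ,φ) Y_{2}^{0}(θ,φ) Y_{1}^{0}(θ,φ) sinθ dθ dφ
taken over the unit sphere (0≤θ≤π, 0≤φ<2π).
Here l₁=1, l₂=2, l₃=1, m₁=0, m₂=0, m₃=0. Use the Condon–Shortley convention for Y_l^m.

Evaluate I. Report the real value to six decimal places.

0.252313

Rules hold: Σm=0, L=4 even, 1≤1≤3.
N = 3·5·3 = 45
Δ = 2!·0!·2!/5! = 1/30
Racah Σ t=1..1: t=1:−1/1 = -1/1
⇒ 3j(1 2 1; 0 0 0)² = 2/15, sgn +1
(m-triple is (0,0,0) — same symbol as above.)
4πI² = N·(3j₀)²·(3jₘ)² = 4/5
I = +1·√(0.8/4π) = 0.25231325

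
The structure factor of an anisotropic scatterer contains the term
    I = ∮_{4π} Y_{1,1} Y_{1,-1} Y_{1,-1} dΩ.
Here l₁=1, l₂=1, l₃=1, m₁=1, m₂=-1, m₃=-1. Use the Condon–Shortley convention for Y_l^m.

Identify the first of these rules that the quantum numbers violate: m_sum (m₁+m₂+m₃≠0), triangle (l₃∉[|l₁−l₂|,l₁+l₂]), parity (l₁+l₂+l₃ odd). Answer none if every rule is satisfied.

Σmᵢ = -1  ✗
l₃∈[|l₁−l₂|,l₁+l₂]=[0,2], have l₃=1
Σlᵢ = 3 ⇒ odd

m_sum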